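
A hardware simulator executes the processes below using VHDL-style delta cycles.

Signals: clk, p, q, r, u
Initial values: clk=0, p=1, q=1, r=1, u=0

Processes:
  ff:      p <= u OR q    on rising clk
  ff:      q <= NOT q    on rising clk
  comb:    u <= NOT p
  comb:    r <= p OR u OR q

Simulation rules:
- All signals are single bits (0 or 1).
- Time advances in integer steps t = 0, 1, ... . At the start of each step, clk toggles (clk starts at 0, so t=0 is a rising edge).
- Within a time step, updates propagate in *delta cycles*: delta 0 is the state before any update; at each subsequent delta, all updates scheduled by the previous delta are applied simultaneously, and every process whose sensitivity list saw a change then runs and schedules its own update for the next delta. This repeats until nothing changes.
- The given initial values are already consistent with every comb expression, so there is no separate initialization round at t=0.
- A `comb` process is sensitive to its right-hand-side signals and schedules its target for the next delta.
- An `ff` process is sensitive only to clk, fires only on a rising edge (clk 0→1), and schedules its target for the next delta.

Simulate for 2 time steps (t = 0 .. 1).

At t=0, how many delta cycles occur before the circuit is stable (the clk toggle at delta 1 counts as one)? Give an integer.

2

t0.Δ0 clk=0 u=0 p=1 q=1 r=1
t0.Δ1 clk=1 u=0 p=1 q=1 r=1
t0.Δ2 clk=1 u=0 p=1 q=0 r=1
t1.Δ0 clk=1 u=0 p=1 q=0 r=1
t1.Δ1 clk=0 u=0 p=1 q=0 r=1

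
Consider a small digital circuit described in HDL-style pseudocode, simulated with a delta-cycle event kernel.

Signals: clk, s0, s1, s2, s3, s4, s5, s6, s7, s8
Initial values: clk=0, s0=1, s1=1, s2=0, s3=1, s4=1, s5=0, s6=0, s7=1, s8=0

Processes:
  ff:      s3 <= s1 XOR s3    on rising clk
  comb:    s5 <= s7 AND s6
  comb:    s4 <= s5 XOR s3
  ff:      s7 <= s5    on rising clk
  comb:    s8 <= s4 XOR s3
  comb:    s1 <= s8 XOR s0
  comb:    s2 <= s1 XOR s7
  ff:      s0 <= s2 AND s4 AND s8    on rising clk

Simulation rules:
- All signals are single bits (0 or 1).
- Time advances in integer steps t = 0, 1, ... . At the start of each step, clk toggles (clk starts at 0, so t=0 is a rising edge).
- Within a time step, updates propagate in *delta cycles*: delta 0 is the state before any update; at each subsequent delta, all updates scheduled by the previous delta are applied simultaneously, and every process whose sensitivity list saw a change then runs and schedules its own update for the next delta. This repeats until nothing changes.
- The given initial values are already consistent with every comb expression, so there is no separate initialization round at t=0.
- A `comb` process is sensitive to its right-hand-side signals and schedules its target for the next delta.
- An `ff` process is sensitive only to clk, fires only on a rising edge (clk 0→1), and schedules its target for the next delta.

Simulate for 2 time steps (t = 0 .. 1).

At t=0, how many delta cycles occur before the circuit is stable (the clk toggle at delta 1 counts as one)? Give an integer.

t=0 Δ0: clk=0 s2=0 s1=1 s4=1 s6=0 s8=0 s7=1 s0=1 s3=1 s5=0
  Δ1: clk:0→1
  Δ2: s7:1→0, s0:1→0, s3:1→0
  Δ3: s2:0→1, s1:1→0, s4:1→0, s8:0→1
  Δ4: s2:1→0, s1:0→1, s8:1→0
  Δ5: s2:0→1, s1:1→0
  Δ6: s2:1→0
  (6Δ to stable)
t=1 Δ0: clk=1 s2=0 s1=0 s4=0 s6=0 s8=0 s7=0 s0=0 s3=0 s5=0
  Δ1: clk:1→0
  (1Δ to stable)

6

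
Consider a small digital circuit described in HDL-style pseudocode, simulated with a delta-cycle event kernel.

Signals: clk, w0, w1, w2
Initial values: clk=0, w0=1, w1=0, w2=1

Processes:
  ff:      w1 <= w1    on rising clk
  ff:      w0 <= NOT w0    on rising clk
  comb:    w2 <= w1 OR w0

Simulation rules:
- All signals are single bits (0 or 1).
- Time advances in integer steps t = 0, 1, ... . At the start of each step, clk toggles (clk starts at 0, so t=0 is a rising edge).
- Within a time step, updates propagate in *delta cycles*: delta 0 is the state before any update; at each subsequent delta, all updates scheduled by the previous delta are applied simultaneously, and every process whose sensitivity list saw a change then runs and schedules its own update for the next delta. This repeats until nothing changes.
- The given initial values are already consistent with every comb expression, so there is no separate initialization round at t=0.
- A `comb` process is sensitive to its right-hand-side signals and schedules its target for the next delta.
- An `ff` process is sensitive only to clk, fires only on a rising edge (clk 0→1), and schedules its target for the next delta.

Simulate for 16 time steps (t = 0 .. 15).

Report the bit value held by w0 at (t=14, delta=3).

1

t0.Δ0 clk=0 w2=1 w0=1 w1=0
t0.Δ1 clk=1 w2=1 w0=1 w1=0
t0.Δ2 clk=1 w2=1 w0=0 w1=0
t0.Δ3 clk=1 w2=0 w0=0 w1=0
t1.Δ0 clk=1 w2=0 w0=0 w1=0
t1.Δ1 clk=0 w2=0 w0=0 w1=0
t2.Δ0 clk=0 w2=0 w0=0 w1=0
t2.Δ1 clk=1 w2=0 w0=0 w1=0
t2.Δ2 clk=1 w2=0 w0=1 w1=0
t2.Δ3 clk=1 w2=1 w0=1 w1=0
t3.Δ0 clk=1 w2=1 w0=1 w1=0
t3.Δ1 clk=0 w2=1 w0=1 w1=0
t4.Δ0 clk=0 w2=1 w0=1 w1=0
t4.Δ1 clk=1 w2=1 w0=1 w1=0
t4.Δ2 clk=1 w2=1 w0=0 w1=0
t4.Δ3 clk=1 w2=0 w0=0 w1=0
t5.Δ0 clk=1 w2=0 w0=0 w1=0
t5.Δ1 clk=0 w2=0 w0=0 w1=0
t6.Δ0 clk=0 w2=0 w0=0 w1=0
t6.Δ1 clk=1 w2=0 w0=0 w1=0
t6.Δ2 clk=1 w2=0 w0=1 w1=0
t6.Δ3 clk=1 w2=1 w0=1 w1=0
t7.Δ0 clk=1 w2=1 w0=1 w1=0
t7.Δ1 clk=0 w2=1 w0=1 w1=0
t8.Δ0 clk=0 w2=1 w0=1 w1=0
t8.Δ1 clk=1 w2=1 w0=1 w1=0
t8.Δ2 clk=1 w2=1 w0=0 w1=0
t8.Δ3 clk=1 w2=0 w0=0 w1=0
t9.Δ0 clk=1 w2=0 w0=0 w1=0
t9.Δ1 clk=0 w2=0 w0=0 w1=0
t10.Δ0 clk=0 w2=0 w0=0 w1=0
t10.Δ1 clk=1 w2=0 w0=0 w1=0
t10.Δ2 clk=1 w2=0 w0=1 w1=0
t10.Δ3 clk=1 w2=1 w0=1 w1=0
t11.Δ0 clk=1 w2=1 w0=1 w1=0
t11.Δ1 clk=0 w2=1 w0=1 w1=0
t12.Δ0 clk=0 w2=1 w0=1 w1=0
t12.Δ1 clk=1 w2=1 w0=1 w1=0
t12.Δ2 clk=1 w2=1 w0=0 w1=0
t12.Δ3 clk=1 w2=0 w0=0 w1=0
t13.Δ0 clk=1 w2=0 w0=0 w1=0
t13.Δ1 clk=0 w2=0 w0=0 w1=0
t14.Δ0 clk=0 w2=0 w0=0 w1=0
t14.Δ1 clk=1 w2=0 w0=0 w1=0
t14.Δ2 clk=1 w2=0 w0=1 w1=0
t14.Δ3 clk=1 w2=1 w0=1 w1=0
t15.Δ0 clk=1 w2=1 w0=1 w1=0
t15.Δ1 clk=0 w2=1 w0=1 w1=0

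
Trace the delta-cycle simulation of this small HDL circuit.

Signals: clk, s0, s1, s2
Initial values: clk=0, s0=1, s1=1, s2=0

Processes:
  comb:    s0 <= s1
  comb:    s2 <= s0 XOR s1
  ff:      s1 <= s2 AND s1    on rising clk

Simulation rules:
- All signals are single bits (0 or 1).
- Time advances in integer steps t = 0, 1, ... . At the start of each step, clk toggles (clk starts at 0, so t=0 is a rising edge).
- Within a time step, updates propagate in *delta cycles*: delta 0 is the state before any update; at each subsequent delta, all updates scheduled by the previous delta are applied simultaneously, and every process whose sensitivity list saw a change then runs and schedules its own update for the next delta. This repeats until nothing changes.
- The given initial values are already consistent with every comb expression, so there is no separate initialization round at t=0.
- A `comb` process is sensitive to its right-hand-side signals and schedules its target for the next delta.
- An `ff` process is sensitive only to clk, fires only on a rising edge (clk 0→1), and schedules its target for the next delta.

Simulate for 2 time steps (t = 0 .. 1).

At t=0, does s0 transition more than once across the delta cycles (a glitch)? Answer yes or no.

no

t=0 Δ0: s0=1 s1=1 s2=0 clk=0
  Δ1: clk:0→1
  Δ2: s1:1→0
  Δ3: s0:1→0, s2:0→1
  Δ4: s2:1→0
  (4Δ to stable)
t=1 Δ0: s0=0 s1=0 s2=0 clk=1
  Δ1: clk:1→0
  (1Δ to stable)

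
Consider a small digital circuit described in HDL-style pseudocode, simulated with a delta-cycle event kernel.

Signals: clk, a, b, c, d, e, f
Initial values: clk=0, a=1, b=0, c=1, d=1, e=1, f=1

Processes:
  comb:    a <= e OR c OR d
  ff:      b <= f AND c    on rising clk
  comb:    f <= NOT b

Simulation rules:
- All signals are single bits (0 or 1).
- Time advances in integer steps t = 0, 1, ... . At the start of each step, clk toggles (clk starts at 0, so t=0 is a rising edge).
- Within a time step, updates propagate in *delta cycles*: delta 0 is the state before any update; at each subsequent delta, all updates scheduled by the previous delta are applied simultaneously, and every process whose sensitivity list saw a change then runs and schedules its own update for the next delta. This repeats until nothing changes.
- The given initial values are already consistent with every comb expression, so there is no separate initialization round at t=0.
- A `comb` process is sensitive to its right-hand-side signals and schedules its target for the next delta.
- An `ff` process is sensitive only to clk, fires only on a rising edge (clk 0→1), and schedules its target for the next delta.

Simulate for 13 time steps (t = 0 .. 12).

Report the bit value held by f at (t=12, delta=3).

0

t0.Δ0 c=1 d=1 f=1 b=0 clk=0 a=1 e=1
t0.Δ1 c=1 d=1 f=1 b=0 clk=1 a=1 e=1
t0.Δ2 c=1 d=1 f=1 b=1 clk=1 a=1 e=1
t0.Δ3 c=1 d=1 f=0 b=1 clk=1 a=1 e=1
t1.Δ0 c=1 d=1 f=0 b=1 clk=1 a=1 e=1
t1.Δ1 c=1 d=1 f=0 b=1 clk=0 a=1 e=1
t2.Δ0 c=1 d=1 f=0 b=1 clk=0 a=1 e=1
t2.Δ1 c=1 d=1 f=0 b=1 clk=1 a=1 e=1
t2.Δ2 c=1 d=1 f=0 b=0 clk=1 a=1 e=1
t2.Δ3 c=1 d=1 f=1 b=0 clk=1 a=1 e=1
t3.Δ0 c=1 d=1 f=1 b=0 clk=1 a=1 e=1
t3.Δ1 c=1 d=1 f=1 b=0 clk=0 a=1 e=1
t4.Δ0 c=1 d=1 f=1 b=0 clk=0 a=1 e=1
t4.Δ1 c=1 d=1 f=1 b=0 clk=1 a=1 e=1
t4.Δ2 c=1 d=1 f=1 b=1 clk=1 a=1 e=1
t4.Δ3 c=1 d=1 f=0 b=1 clk=1 a=1 e=1
t5.Δ0 c=1 d=1 f=0 b=1 clk=1 a=1 e=1
t5.Δ1 c=1 d=1 f=0 b=1 clk=0 a=1 e=1
t6.Δ0 c=1 d=1 f=0 b=1 clk=0 a=1 e=1
t6.Δ1 c=1 d=1 f=0 b=1 clk=1 a=1 e=1
t6.Δ2 c=1 d=1 f=0 b=0 clk=1 a=1 e=1
t6.Δ3 c=1 d=1 f=1 b=0 clk=1 a=1 e=1
t7.Δ0 c=1 d=1 f=1 b=0 clk=1 a=1 e=1
t7.Δ1 c=1 d=1 f=1 b=0 clk=0 a=1 e=1
t8.Δ0 c=1 d=1 f=1 b=0 clk=0 a=1 e=1
t8.Δ1 c=1 d=1 f=1 b=0 clk=1 a=1 e=1
t8.Δ2 c=1 d=1 f=1 b=1 clk=1 a=1 e=1
t8.Δ3 c=1 d=1 f=0 b=1 clk=1 a=1 e=1
t9.Δ0 c=1 d=1 f=0 b=1 clk=1 a=1 e=1
t9.Δ1 c=1 d=1 f=0 b=1 clk=0 a=1 e=1
t10.Δ0 c=1 d=1 f=0 b=1 clk=0 a=1 e=1
t10.Δ1 c=1 d=1 f=0 b=1 clk=1 a=1 e=1
t10.Δ2 c=1 d=1 f=0 b=0 clk=1 a=1 e=1
t10.Δ3 c=1 d=1 f=1 b=0 clk=1 a=1 e=1
t11.Δ0 c=1 d=1 f=1 b=0 clk=1 a=1 e=1
t11.Δ1 c=1 d=1 f=1 b=0 clk=0 a=1 e=1
t12.Δ0 c=1 d=1 f=1 b=0 clk=0 a=1 e=1
t12.Δ1 c=1 d=1 f=1 b=0 clk=1 a=1 e=1
t12.Δ2 c=1 d=1 f=1 b=1 clk=1 a=1 e=1
t12.Δ3 c=1 d=1 f=0 b=1 clk=1 a=1 e=1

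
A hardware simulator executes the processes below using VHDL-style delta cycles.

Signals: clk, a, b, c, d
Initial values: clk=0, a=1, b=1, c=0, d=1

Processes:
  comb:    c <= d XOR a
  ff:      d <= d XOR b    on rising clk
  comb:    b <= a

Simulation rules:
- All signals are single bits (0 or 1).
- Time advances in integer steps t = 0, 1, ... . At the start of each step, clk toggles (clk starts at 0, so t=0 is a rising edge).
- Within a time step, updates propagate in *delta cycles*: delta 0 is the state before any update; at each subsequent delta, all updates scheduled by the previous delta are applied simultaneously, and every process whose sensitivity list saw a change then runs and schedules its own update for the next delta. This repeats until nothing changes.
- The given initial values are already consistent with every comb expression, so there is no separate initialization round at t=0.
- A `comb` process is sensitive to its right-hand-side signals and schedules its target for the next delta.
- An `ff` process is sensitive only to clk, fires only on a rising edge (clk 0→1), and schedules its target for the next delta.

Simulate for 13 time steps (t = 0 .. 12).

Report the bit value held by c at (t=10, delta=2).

1

t=0 Δ0: d=1 a=1 clk=0 b=1 c=0
  Δ1: clk:0→1
  Δ2: d:1→0
  Δ3: c:0→1
  (3Δ to stable)
t=1 Δ0: d=0 a=1 clk=1 b=1 c=1
  Δ1: clk:1→0
  (1Δ to stable)
t=2 Δ0: d=0 a=1 clk=0 b=1 c=1
  Δ1: clk:0→1
  Δ2: d:0→1
  Δ3: c:1→0
  (3Δ to stable)
t=3 Δ0: d=1 a=1 clk=1 b=1 c=0
  Δ1: clk:1→0
  (1Δ to stable)
t=4 Δ0: d=1 a=1 clk=0 b=1 c=0
  Δ1: clk:0→1
  Δ2: d:1→0
  Δ3: c:0→1
  (3Δ to stable)
t=5 Δ0: d=0 a=1 clk=1 b=1 c=1
  Δ1: clk:1→0
  (1Δ to stable)
t=6 Δ0: d=0 a=1 clk=0 b=1 c=1
  Δ1: clk:0→1
  Δ2: d:0→1
  Δ3: c:1→0
  (3Δ to stable)
t=7 Δ0: d=1 a=1 clk=1 b=1 c=0
  Δ1: clk:1→0
  (1Δ to stable)
t=8 Δ0: d=1 a=1 clk=0 b=1 c=0
  Δ1: clk:0→1
  Δ2: d:1→0
  Δ3: c:0→1
  (3Δ to stable)
t=9 Δ0: d=0 a=1 clk=1 b=1 c=1
  Δ1: clk:1→0
  (1Δ to stable)
t=10 Δ0: d=0 a=1 clk=0 b=1 c=1
  Δ1: clk:0→1
  Δ2: d:0→1
  Δ3: c:1→0
  (3Δ to stable)
t=11 Δ0: d=1 a=1 clk=1 b=1 c=0
  Δ1: clk:1→0
  (1Δ to stable)
t=12 Δ0: d=1 a=1 clk=0 b=1 c=0
  Δ1: clk:0→1
  Δ2: d:1→0
  Δ3: c:0→1
  (3Δ to stable)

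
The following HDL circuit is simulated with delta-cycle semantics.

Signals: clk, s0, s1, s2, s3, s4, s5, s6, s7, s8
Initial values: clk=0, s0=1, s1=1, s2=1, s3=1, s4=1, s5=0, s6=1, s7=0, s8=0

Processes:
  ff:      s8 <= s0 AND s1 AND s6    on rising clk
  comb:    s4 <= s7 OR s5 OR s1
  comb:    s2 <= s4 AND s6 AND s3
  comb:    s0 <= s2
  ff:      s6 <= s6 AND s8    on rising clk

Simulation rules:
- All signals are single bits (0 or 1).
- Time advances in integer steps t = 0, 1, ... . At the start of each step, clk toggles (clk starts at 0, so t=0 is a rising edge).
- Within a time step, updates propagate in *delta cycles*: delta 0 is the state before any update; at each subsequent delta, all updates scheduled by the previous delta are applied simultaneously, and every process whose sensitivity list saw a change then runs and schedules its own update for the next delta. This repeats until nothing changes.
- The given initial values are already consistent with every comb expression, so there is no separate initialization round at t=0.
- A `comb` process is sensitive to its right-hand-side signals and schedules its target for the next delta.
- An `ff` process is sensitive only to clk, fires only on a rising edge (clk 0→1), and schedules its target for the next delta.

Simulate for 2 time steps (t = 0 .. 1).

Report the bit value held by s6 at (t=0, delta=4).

0

[bits: s6,s1,s4,s5,s2,s8,s7,s3,s0,clk]
t=0: Δ0=1110100110 Δ1=1110100111 Δ2=0110110111 Δ3=0110010111 Δ4=0110010101 | 4Δ
t=1: Δ0=0110010101 Δ1=0110010100 | 1Δ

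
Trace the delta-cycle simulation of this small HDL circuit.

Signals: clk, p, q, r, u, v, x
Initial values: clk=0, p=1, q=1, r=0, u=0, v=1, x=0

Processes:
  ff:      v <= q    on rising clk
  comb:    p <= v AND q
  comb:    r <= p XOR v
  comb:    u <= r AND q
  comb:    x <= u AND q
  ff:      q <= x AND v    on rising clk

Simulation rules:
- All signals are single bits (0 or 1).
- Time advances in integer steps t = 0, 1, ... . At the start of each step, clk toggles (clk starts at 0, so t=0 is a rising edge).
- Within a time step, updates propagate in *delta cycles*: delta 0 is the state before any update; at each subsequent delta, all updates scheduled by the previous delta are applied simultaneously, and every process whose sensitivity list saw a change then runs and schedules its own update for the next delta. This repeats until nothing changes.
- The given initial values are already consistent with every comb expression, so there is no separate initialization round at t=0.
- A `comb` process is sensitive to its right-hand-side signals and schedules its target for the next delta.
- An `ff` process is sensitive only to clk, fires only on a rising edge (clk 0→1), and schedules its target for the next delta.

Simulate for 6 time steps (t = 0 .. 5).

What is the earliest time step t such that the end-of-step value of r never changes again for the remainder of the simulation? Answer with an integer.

t=0 Δ0: clk=0 v=1 u=0 r=0 x=0 p=1 q=1
  Δ1: clk:0→1
  Δ2: q:1→0
  Δ3: p:1→0
  Δ4: r:0→1
  (4Δ to stable)
t=1 Δ0: clk=1 v=1 u=0 r=1 x=0 p=0 q=0
  Δ1: clk:1→0
  (1Δ to stable)
t=2 Δ0: clk=0 v=1 u=0 r=1 x=0 p=0 q=0
  Δ1: clk:0→1
  Δ2: v:1→0
  Δ3: r:1→0
  (3Δ to stable)
t=3 Δ0: clk=1 v=0 u=0 r=0 x=0 p=0 q=0
  Δ1: clk:1→0
  (1Δ to stable)
t=4 Δ0: clk=0 v=0 u=0 r=0 x=0 p=0 q=0
  Δ1: clk:0→1
  (1Δ to stable)
t=5 Δ0: clk=1 v=0 u=0 r=0 x=0 p=0 q=0
  Δ1: clk:1→0
  (1Δ to stable)

2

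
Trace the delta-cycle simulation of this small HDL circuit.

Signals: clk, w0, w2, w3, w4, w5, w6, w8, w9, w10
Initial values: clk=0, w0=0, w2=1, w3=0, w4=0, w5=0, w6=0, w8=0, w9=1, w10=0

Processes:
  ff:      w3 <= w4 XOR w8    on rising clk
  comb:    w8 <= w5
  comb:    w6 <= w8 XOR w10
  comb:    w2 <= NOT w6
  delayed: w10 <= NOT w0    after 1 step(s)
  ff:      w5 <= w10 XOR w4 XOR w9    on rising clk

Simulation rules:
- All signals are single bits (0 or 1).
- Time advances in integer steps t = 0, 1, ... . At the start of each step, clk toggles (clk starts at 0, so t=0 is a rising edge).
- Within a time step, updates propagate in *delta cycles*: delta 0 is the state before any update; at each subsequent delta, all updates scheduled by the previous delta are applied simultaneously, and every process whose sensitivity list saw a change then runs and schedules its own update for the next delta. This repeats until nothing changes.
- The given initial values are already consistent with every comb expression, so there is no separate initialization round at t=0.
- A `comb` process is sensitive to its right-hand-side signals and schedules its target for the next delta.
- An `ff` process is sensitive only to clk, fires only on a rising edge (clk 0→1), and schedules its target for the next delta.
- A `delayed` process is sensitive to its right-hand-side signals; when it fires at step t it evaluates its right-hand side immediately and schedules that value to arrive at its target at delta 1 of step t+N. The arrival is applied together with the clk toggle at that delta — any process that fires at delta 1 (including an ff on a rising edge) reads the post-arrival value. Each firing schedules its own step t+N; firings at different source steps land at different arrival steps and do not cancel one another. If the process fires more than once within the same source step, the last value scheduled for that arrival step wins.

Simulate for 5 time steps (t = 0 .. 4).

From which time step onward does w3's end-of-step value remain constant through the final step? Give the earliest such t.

t0.Δ0 w9=1 w10=0 w6=0 w0=0 clk=0 w5=0 w3=0 w4=0 w2=1 w8=0
t0.Δ1 w9=1 w10=0 w6=0 w0=0 clk=1 w5=0 w3=0 w4=0 w2=1 w8=0
t0.Δ2 w9=1 w10=0 w6=0 w0=0 clk=1 w5=1 w3=0 w4=0 w2=1 w8=0
t0.Δ3 w9=1 w10=0 w6=0 w0=0 clk=1 w5=1 w3=0 w4=0 w2=1 w8=1
t0.Δ4 w9=1 w10=0 w6=1 w0=0 clk=1 w5=1 w3=0 w4=0 w2=1 w8=1
t0.Δ5 w9=1 w10=0 w6=1 w0=0 clk=1 w5=1 w3=0 w4=0 w2=0 w8=1
t1.Δ0 w9=1 w10=0 w6=1 w0=0 clk=1 w5=1 w3=0 w4=0 w2=0 w8=1
t1.Δ1 w9=1 w10=0 w6=1 w0=0 clk=0 w5=1 w3=0 w4=0 w2=0 w8=1
t2.Δ0 w9=1 w10=0 w6=1 w0=0 clk=0 w5=1 w3=0 w4=0 w2=0 w8=1
t2.Δ1 w9=1 w10=0 w6=1 w0=0 clk=1 w5=1 w3=0 w4=0 w2=0 w8=1
t2.Δ2 w9=1 w10=0 w6=1 w0=0 clk=1 w5=1 w3=1 w4=0 w2=0 w8=1
t3.Δ0 w9=1 w10=0 w6=1 w0=0 clk=1 w5=1 w3=1 w4=0 w2=0 w8=1
t3.Δ1 w9=1 w10=0 w6=1 w0=0 clk=0 w5=1 w3=1 w4=0 w2=0 w8=1
t4.Δ0 w9=1 w10=0 w6=1 w0=0 clk=0 w5=1 w3=1 w4=0 w2=0 w8=1
t4.Δ1 w9=1 w10=0 w6=1 w0=0 clk=1 w5=1 w3=1 w4=0 w2=0 w8=1

2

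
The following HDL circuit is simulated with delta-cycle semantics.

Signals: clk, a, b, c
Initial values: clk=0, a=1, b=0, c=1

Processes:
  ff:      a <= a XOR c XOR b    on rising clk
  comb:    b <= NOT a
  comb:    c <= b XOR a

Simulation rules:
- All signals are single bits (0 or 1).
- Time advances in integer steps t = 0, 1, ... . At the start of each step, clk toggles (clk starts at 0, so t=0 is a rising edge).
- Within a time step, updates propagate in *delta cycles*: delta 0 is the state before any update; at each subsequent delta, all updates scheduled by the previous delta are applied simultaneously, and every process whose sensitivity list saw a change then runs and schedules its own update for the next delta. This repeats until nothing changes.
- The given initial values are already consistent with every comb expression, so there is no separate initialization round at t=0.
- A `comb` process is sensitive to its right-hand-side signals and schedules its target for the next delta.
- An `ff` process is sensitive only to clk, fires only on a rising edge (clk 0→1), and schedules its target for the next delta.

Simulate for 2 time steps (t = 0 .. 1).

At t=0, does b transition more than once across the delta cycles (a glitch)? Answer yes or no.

t=0 Δ0: a=1 clk=0 b=0 c=1
  Δ1: clk:0→1
  Δ2: a:1→0
  Δ3: b:0→1, c:1→0
  Δ4: c:0→1
  (4Δ to stable)
t=1 Δ0: a=0 clk=1 b=1 c=1
  Δ1: clk:1→0
  (1Δ to stable)

no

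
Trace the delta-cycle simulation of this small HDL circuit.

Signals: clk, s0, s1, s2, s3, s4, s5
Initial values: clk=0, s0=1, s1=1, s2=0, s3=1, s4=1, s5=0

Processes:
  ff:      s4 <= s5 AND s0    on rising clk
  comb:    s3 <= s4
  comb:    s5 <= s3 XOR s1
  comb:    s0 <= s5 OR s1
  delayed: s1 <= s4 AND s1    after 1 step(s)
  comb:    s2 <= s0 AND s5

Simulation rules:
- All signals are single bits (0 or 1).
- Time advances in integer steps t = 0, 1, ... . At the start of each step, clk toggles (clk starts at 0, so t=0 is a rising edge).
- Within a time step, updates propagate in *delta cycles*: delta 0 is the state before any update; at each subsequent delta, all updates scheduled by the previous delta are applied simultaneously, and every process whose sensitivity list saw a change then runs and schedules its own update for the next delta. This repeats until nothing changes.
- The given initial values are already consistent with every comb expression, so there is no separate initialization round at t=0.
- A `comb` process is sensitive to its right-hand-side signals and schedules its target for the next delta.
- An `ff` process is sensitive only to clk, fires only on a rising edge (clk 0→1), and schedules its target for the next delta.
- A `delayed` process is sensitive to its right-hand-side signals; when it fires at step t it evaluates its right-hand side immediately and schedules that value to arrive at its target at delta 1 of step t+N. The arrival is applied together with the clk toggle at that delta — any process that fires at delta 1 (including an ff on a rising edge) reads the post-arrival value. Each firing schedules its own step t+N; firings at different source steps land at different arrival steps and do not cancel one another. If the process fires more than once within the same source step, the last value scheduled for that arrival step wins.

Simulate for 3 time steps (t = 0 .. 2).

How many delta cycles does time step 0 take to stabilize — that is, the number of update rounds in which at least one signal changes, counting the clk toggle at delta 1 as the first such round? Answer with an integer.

[bits: s2,clk,s1,s4,s5,s0,s3]
t=0: Δ0=0011011 Δ1=0111011 Δ2=0110011 Δ3=0110010 Δ4=0110110 Δ5=1110110 | 5Δ
t=1: Δ0=1110110 Δ1=1000110 Δ2=1000010 Δ3=0000000 | 3Δ
t=2: Δ0=0000000 Δ1=0100000 | 1Δ

5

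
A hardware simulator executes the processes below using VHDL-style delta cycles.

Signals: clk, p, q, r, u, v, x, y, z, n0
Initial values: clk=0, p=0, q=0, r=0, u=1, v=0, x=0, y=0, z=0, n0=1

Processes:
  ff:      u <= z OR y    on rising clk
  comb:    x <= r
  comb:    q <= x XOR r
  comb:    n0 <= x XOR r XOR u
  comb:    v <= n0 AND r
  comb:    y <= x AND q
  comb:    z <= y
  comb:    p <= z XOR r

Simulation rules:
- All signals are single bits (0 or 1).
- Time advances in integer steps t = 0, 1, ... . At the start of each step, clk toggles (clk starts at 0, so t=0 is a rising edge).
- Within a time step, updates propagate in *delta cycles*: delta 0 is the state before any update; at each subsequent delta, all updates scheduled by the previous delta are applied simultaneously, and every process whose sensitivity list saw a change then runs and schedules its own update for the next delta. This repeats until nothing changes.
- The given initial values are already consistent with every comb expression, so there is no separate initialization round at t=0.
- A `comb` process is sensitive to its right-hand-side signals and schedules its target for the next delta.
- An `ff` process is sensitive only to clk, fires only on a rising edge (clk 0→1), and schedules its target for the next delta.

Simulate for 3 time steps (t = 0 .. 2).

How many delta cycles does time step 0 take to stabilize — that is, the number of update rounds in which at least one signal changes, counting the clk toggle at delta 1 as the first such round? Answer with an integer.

[bits: v,p,x,y,q,clk,z,n0,u,r]
t=0: Δ0=0000000110 Δ1=0000010110 Δ2=0000010100 Δ3=0000010000 | 3Δ
t=1: Δ0=0000010000 Δ1=0000000000 | 1Δ
t=2: Δ0=0000000000 Δ1=0000010000 | 1Δ

3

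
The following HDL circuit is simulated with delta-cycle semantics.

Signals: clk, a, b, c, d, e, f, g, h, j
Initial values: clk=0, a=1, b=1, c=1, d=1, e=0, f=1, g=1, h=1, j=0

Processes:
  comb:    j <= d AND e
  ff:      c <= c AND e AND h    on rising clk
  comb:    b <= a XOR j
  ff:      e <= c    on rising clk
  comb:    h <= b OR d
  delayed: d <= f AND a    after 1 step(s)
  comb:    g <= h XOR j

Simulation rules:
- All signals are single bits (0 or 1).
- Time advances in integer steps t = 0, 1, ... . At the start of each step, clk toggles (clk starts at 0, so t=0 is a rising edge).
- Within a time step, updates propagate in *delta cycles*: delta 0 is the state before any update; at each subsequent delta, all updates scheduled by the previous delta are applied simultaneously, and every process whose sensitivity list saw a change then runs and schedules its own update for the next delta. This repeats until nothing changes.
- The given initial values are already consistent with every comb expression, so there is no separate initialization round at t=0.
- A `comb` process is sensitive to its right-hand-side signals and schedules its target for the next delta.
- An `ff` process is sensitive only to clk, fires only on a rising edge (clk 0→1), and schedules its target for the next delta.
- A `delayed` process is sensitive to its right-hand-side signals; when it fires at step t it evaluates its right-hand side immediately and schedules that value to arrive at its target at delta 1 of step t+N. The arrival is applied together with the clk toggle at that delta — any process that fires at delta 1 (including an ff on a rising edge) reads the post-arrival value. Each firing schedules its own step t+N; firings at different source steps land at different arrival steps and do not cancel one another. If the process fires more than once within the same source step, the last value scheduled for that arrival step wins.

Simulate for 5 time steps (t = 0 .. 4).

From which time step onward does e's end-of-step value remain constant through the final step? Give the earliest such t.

[bits: b,c,clk,d,e,a,h,g,j,f]
t=0: Δ0=1101011101 Δ1=1111011101 Δ2=1011111101 Δ3=1011111111 Δ4=0011111011 | 4Δ
t=1: Δ0=0011111011 Δ1=0001111011 | 1Δ
t=2: Δ0=0001111011 Δ1=0011111011 Δ2=0011011011 Δ3=0011011001 Δ4=1011011101 | 4Δ
t=3: Δ0=1011011101 Δ1=1001011101 | 1Δ
t=4: Δ0=1001011101 Δ1=1011011101 | 1Δ

2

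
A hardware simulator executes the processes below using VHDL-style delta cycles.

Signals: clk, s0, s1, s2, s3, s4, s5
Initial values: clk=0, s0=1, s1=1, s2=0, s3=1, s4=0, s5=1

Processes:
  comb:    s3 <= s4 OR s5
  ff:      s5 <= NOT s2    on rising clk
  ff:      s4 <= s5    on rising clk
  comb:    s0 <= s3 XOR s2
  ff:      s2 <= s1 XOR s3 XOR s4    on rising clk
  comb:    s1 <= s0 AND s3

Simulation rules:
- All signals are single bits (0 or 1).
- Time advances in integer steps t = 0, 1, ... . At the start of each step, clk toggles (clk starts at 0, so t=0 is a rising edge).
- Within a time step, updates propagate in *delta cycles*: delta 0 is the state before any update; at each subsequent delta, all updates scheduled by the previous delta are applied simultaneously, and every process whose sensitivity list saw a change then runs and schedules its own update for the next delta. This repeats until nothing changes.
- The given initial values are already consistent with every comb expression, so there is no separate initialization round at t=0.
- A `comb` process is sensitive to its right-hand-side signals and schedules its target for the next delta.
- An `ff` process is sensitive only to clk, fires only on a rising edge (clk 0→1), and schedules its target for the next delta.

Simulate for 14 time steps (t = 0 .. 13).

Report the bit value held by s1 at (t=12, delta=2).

0

[bits: s4,s1,s5,s0,s2,s3,clk]
t=0: Δ0=0111010 Δ1=0111011 Δ2=1111011 | 2Δ
t=1: Δ0=1111011 Δ1=1111010 | 1Δ
t=2: Δ0=1111010 Δ1=1111011 Δ2=1111111 Δ3=1110111 Δ4=1010111 | 4Δ
t=3: Δ0=1010111 Δ1=1010110 | 1Δ
t=4: Δ0=1010110 Δ1=1010111 Δ2=1000011 Δ3=1001011 Δ4=1101011 | 4Δ
t=5: Δ0=1101011 Δ1=1101010 | 1Δ
t=6: Δ0=1101010 Δ1=1101011 Δ2=0111111 Δ3=0110111 Δ4=0010111 | 4Δ
t=7: Δ0=0010111 Δ1=0010110 | 1Δ
t=8: Δ0=0010110 Δ1=0010111 Δ2=1000111 | 2Δ
t=9: Δ0=1000111 Δ1=1000110 | 1Δ
t=10: Δ0=1000110 Δ1=1000111 Δ2=0000011 Δ3=0001001 Δ4=0000001 | 4Δ
t=11: Δ0=0000001 Δ1=0000000 | 1Δ
t=12: Δ0=0000000 Δ1=0000001 Δ2=0010001 Δ3=0010011 Δ4=0011011 Δ5=0111011 | 5Δ
t=13: Δ0=0111011 Δ1=0111010 | 1Δ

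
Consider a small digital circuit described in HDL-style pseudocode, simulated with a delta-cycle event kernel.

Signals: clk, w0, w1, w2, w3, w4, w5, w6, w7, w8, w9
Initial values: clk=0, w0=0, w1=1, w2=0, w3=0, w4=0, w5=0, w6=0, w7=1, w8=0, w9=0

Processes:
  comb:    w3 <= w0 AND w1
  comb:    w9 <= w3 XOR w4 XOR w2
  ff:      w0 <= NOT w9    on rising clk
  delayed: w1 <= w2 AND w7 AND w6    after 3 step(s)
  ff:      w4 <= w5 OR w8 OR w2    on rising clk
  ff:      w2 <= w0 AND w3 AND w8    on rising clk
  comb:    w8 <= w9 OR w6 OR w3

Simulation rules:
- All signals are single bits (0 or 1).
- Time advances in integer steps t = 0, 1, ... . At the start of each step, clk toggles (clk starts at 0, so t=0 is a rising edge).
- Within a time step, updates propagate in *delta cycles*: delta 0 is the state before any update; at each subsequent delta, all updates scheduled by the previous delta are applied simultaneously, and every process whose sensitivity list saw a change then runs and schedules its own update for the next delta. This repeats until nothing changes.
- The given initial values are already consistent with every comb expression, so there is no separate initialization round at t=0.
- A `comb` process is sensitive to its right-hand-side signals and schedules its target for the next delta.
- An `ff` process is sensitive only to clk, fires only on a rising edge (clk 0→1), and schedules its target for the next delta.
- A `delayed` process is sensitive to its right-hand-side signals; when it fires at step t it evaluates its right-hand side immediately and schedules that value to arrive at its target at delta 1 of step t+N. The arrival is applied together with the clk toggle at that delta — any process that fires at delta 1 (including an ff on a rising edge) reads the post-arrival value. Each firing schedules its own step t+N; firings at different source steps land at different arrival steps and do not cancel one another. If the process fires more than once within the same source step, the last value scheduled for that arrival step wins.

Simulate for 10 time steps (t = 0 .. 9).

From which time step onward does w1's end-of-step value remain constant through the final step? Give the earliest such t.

5

t=0 Δ0: w2=0 w8=0 w1=1 w3=0 w0=0 w7=1 w6=0 clk=0 w9=0 w5=0 w4=0
  Δ1: clk:0→1
  Δ2: w0:0→1
  Δ3: w3:0→1
  Δ4: w8:0→1, w9:0→1
  (4Δ to stable)
t=1 Δ0: w2=0 w8=1 w1=1 w3=1 w0=1 w7=1 w6=0 clk=1 w9=1 w5=0 w4=0
  Δ1: clk:1→0
  (1Δ to stable)
t=2 Δ0: w2=0 w8=1 w1=1 w3=1 w0=1 w7=1 w6=0 clk=0 w9=1 w5=0 w4=0
  Δ1: clk:0→1
  Δ2: w2:0→1, w0:1→0, w4:0→1
  Δ3: w3:1→0
  Δ4: w9:1→0
  Δ5: w8:1→0
  (5Δ to stable)
t=3 Δ0: w2=1 w8=0 w1=1 w3=0 w0=0 w7=1 w6=0 clk=1 w9=0 w5=0 w4=1
  Δ1: clk:1→0
  (1Δ to stable)
t=4 Δ0: w2=1 w8=0 w1=1 w3=0 w0=0 w7=1 w6=0 clk=0 w9=0 w5=0 w4=1
  Δ1: clk:0→1
  Δ2: w2:1→0, w0:0→1
  Δ3: w3:0→1, w9:0→1
  Δ4: w8:0→1, w9:1→0
  (4Δ to stable)
t=5 Δ0: w2=0 w8=1 w1=1 w3=1 w0=1 w7=1 w6=0 clk=1 w9=0 w5=0 w4=1
  Δ1: w1:1→0, clk:1→0
  Δ2: w3:1→0
  Δ3: w8:1→0, w9:0→1
  Δ4: w8:0→1
  (4Δ to stable)
t=6 Δ0: w2=0 w8=1 w1=0 w3=0 w0=1 w7=1 w6=0 clk=0 w9=1 w5=0 w4=1
  Δ1: clk:0→1
  Δ2: w0:1→0
  (2Δ to stable)
t=7 Δ0: w2=0 w8=1 w1=0 w3=0 w0=0 w7=1 w6=0 clk=1 w9=1 w5=0 w4=1
  Δ1: clk:1→0
  (1Δ to stable)
t=8 Δ0: w2=0 w8=1 w1=0 w3=0 w0=0 w7=1 w6=0 clk=0 w9=1 w5=0 w4=1
  Δ1: clk:0→1
  (1Δ to stable)
t=9 Δ0: w2=0 w8=1 w1=0 w3=0 w0=0 w7=1 w6=0 clk=1 w9=1 w5=0 w4=1
  Δ1: clk:1→0
  (1Δ to stable)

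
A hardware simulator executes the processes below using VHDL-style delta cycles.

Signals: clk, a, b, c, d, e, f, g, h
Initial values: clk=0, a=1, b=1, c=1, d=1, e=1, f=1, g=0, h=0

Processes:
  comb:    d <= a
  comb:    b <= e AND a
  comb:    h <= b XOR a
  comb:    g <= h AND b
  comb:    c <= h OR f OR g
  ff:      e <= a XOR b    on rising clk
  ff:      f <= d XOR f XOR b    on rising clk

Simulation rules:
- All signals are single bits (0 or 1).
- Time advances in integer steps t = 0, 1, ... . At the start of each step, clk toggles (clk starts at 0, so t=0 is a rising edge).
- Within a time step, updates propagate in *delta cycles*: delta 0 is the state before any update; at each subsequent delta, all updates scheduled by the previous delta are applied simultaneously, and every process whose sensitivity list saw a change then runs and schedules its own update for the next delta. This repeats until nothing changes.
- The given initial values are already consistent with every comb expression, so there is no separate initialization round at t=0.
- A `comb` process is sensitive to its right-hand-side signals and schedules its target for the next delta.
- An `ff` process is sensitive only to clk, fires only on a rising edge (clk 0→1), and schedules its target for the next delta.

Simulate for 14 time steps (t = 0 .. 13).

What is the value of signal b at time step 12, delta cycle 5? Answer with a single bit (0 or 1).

0

[bits: c,a,b,h,f,e,g,d,clk]
t=0: Δ0=111011010 Δ1=111011011 Δ2=111010011 Δ3=110010011 Δ4=110110011 | 4Δ
t=1: Δ0=110110011 Δ1=110110010 | 1Δ
t=2: Δ0=110110010 Δ1=110110011 Δ2=110101011 Δ3=111101011 Δ4=111001111 Δ5=111001011 Δ6=011001011 | 6Δ
t=3: Δ0=011001011 Δ1=011001010 | 1Δ
t=4: Δ0=011001010 Δ1=011001011 Δ2=011000011 Δ3=010000011 Δ4=010100011 Δ5=110100011 | 5Δ
t=5: Δ0=110100011 Δ1=110100010 | 1Δ
t=6: Δ0=110100010 Δ1=110100011 Δ2=110111011 Δ3=111111011 Δ4=111011111 Δ5=111011011 | 5Δ
t=7: Δ0=111011011 Δ1=111011010 | 1Δ
t=8: Δ0=111011010 Δ1=111011011 Δ2=111010011 Δ3=110010011 Δ4=110110011 | 4Δ
t=9: Δ0=110110011 Δ1=110110010 | 1Δ
t=10: Δ0=110110010 Δ1=110110011 Δ2=110101011 Δ3=111101011 Δ4=111001111 Δ5=111001011 Δ6=011001011 | 6Δ
t=11: Δ0=011001011 Δ1=011001010 | 1Δ
t=12: Δ0=011001010 Δ1=011001011 Δ2=011000011 Δ3=010000011 Δ4=010100011 Δ5=110100011 | 5Δ
t=13: Δ0=110100011 Δ1=110100010 | 1Δ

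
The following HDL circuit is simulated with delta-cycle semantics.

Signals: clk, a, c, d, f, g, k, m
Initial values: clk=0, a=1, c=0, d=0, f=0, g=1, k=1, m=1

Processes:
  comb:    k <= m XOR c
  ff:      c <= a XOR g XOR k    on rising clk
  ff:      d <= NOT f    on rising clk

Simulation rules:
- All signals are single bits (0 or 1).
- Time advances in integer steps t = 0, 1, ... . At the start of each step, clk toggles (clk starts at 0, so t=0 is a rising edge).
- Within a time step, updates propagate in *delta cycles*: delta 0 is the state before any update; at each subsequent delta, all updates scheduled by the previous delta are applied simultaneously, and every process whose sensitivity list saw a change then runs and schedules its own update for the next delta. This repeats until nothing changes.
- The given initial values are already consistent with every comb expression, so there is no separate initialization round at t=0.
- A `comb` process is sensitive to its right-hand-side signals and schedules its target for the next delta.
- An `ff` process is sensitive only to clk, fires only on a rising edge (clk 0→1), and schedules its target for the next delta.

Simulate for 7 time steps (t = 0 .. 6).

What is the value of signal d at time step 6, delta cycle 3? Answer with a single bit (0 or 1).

1

t=0 Δ0: f=0 d=0 clk=0 g=1 m=1 c=0 k=1 a=1
  Δ1: clk:0→1
  Δ2: d:0→1, c:0→1
  Δ3: k:1→0
  (3Δ to stable)
t=1 Δ0: f=0 d=1 clk=1 g=1 m=1 c=1 k=0 a=1
  Δ1: clk:1→0
  (1Δ to stable)
t=2 Δ0: f=0 d=1 clk=0 g=1 m=1 c=1 k=0 a=1
  Δ1: clk:0→1
  Δ2: c:1→0
  Δ3: k:0→1
  (3Δ to stable)
t=3 Δ0: f=0 d=1 clk=1 g=1 m=1 c=0 k=1 a=1
  Δ1: clk:1→0
  (1Δ to stable)
t=4 Δ0: f=0 d=1 clk=0 g=1 m=1 c=0 k=1 a=1
  Δ1: clk:0→1
  Δ2: c:0→1
  Δ3: k:1→0
  (3Δ to stable)
t=5 Δ0: f=0 d=1 clk=1 g=1 m=1 c=1 k=0 a=1
  Δ1: clk:1→0
  (1Δ to stable)
t=6 Δ0: f=0 d=1 clk=0 g=1 m=1 c=1 k=0 a=1
  Δ1: clk:0→1
  Δ2: c:1→0
  Δ3: k:0→1
  (3Δ to stable)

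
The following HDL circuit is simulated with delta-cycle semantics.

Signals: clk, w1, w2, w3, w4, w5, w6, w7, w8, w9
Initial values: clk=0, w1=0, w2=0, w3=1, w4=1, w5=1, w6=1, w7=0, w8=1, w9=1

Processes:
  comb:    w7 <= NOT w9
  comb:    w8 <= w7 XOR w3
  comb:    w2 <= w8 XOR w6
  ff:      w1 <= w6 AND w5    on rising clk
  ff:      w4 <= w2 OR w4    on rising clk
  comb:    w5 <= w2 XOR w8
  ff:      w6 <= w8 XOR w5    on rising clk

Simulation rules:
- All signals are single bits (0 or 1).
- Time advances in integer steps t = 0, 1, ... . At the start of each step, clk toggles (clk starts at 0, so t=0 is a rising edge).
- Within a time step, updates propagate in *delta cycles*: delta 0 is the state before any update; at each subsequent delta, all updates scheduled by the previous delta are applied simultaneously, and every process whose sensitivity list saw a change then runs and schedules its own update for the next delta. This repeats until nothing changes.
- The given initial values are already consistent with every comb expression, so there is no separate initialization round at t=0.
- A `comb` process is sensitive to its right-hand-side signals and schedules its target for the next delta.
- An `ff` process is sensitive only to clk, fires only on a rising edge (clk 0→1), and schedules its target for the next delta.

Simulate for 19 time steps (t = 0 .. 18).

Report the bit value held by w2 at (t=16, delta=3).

t=0 Δ0: clk=0 w9=1 w5=1 w4=1 w1=0 w2=0 w6=1 w7=0 w3=1 w8=1
  Δ1: clk:0→1
  Δ2: w1:0→1, w6:1→0
  Δ3: w2:0→1
  Δ4: w5:1→0
  (4Δ to stable)
t=1 Δ0: clk=1 w9=1 w5=0 w4=1 w1=1 w2=1 w6=0 w7=0 w3=1 w8=1
  Δ1: clk:1→0
  (1Δ to stable)
t=2 Δ0: clk=0 w9=1 w5=0 w4=1 w1=1 w2=1 w6=0 w7=0 w3=1 w8=1
  Δ1: clk:0→1
  Δ2: w1:1→0, w6:0→1
  Δ3: w2:1→0
  Δ4: w5:0→1
  (4Δ to stable)
t=3 Δ0: clk=1 w9=1 w5=1 w4=1 w1=0 w2=0 w6=1 w7=0 w3=1 w8=1
  Δ1: clk:1→0
  (1Δ to stable)
t=4 Δ0: clk=0 w9=1 w5=1 w4=1 w1=0 w2=0 w6=1 w7=0 w3=1 w8=1
  Δ1: clk:0→1
  Δ2: w1:0→1, w6:1→0
  Δ3: w2:0→1
  Δ4: w5:1→0
  (4Δ to stable)
t=5 Δ0: clk=1 w9=1 w5=0 w4=1 w1=1 w2=1 w6=0 w7=0 w3=1 w8=1
  Δ1: clk:1→0
  (1Δ to stable)
t=6 Δ0: clk=0 w9=1 w5=0 w4=1 w1=1 w2=1 w6=0 w7=0 w3=1 w8=1
  Δ1: clk:0→1
  Δ2: w1:1→0, w6:0→1
  Δ3: w2:1→0
  Δ4: w5:0→1
  (4Δ to stable)
t=7 Δ0: clk=1 w9=1 w5=1 w4=1 w1=0 w2=0 w6=1 w7=0 w3=1 w8=1
  Δ1: clk:1→0
  (1Δ to stable)
t=8 Δ0: clk=0 w9=1 w5=1 w4=1 w1=0 w2=0 w6=1 w7=0 w3=1 w8=1
  Δ1: clk:0→1
  Δ2: w1:0→1, w6:1→0
  Δ3: w2:0→1
  Δ4: w5:1→0
  (4Δ to stable)
t=9 Δ0: clk=1 w9=1 w5=0 w4=1 w1=1 w2=1 w6=0 w7=0 w3=1 w8=1
  Δ1: clk:1→0
  (1Δ to stable)
t=10 Δ0: clk=0 w9=1 w5=0 w4=1 w1=1 w2=1 w6=0 w7=0 w3=1 w8=1
  Δ1: clk:0→1
  Δ2: w1:1→0, w6:0→1
  Δ3: w2:1→0
  Δ4: w5:0→1
  (4Δ to stable)
t=11 Δ0: clk=1 w9=1 w5=1 w4=1 w1=0 w2=0 w6=1 w7=0 w3=1 w8=1
  Δ1: clk:1→0
  (1Δ to stable)
t=12 Δ0: clk=0 w9=1 w5=1 w4=1 w1=0 w2=0 w6=1 w7=0 w3=1 w8=1
  Δ1: clk:0→1
  Δ2: w1:0→1, w6:1→0
  Δ3: w2:0→1
  Δ4: w5:1→0
  (4Δ to stable)
t=13 Δ0: clk=1 w9=1 w5=0 w4=1 w1=1 w2=1 w6=0 w7=0 w3=1 w8=1
  Δ1: clk:1→0
  (1Δ to stable)
t=14 Δ0: clk=0 w9=1 w5=0 w4=1 w1=1 w2=1 w6=0 w7=0 w3=1 w8=1
  Δ1: clk:0→1
  Δ2: w1:1→0, w6:0→1
  Δ3: w2:1→0
  Δ4: w5:0→1
  (4Δ to stable)
t=15 Δ0: clk=1 w9=1 w5=1 w4=1 w1=0 w2=0 w6=1 w7=0 w3=1 w8=1
  Δ1: clk:1→0
  (1Δ to stable)
t=16 Δ0: clk=0 w9=1 w5=1 w4=1 w1=0 w2=0 w6=1 w7=0 w3=1 w8=1
  Δ1: clk:0→1
  Δ2: w1:0→1, w6:1→0
  Δ3: w2:0→1
  Δ4: w5:1→0
  (4Δ to stable)
t=17 Δ0: clk=1 w9=1 w5=0 w4=1 w1=1 w2=1 w6=0 w7=0 w3=1 w8=1
  Δ1: clk:1→0
  (1Δ to stable)
t=18 Δ0: clk=0 w9=1 w5=0 w4=1 w1=1 w2=1 w6=0 w7=0 w3=1 w8=1
  Δ1: clk:0→1
  Δ2: w1:1→0, w6:0→1
  Δ3: w2:1→0
  Δ4: w5:0→1
  (4Δ to stable)

1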